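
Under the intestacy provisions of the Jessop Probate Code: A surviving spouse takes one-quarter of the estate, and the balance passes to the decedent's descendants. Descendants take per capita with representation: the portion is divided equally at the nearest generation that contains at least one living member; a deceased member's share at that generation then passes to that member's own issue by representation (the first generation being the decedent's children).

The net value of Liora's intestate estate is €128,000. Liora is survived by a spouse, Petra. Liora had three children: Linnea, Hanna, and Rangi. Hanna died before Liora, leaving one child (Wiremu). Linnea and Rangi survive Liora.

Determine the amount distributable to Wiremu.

Wiremu receives €32,000.

Petra takes one-quarter of €128,000 = €32,000. The remaining €96,000 passes to the descendants.
The descendants' portion (€96,000) is divided into 3 shares of €32,000: Linnea and Rangi each take €32,000; Hanna's €32,000 share passes to Hanna's issue.
Hanna's share (€32,000) passes entirely to Wiremu.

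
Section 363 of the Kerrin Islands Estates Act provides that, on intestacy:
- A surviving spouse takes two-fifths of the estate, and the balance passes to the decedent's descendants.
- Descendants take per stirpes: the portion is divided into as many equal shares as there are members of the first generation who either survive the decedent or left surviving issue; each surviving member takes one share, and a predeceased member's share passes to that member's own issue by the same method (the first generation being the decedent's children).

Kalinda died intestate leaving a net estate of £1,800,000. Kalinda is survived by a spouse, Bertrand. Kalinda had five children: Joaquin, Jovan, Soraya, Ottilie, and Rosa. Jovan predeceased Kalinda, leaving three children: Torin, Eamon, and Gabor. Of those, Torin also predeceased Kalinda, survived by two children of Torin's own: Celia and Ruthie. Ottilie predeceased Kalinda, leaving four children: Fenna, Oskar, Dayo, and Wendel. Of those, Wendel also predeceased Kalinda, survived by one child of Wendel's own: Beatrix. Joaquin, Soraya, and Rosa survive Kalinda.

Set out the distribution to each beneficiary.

Bertrand takes two-fifths of £1,800,000 = £720,000. The remaining £1,080,000 passes to the descendants.
The descendants' portion (£1,080,000) is divided into 5 shares of £216,000: Joaquin, Soraya, and Rosa each take £216,000; Jovan's £216,000 share passes to Jovan's issue; Ottilie's £216,000 share passes to Ottilie's issue.
Jovan's share (£216,000) is divided into 3 shares of £72,000: Eamon and Gabor each take £72,000; Torin's £72,000 share passes to Torin's issue.
Torin's share (£72,000) is divided into 2 shares of £36,000: Celia and Ruthie each take £36,000.
Ottilie's share (£216,000) is divided into 4 shares of £54,000: Fenna, Oskar, and Dayo each take £54,000; Wendel's £54,000 share passes to Wendel's issue.
Wendel's share (£54,000) passes entirely to Beatrix.

Bertrand: £720,000; Joaquin: £216,000; Celia: £36,000; Ruthie: £36,000; Eamon: £72,000; Gabor: £72,000; Soraya: £216,000; Fenna: £54,000; Oskar: £54,000; Dayo: £54,000; Beatrix: £54,000; Rosa: £216,000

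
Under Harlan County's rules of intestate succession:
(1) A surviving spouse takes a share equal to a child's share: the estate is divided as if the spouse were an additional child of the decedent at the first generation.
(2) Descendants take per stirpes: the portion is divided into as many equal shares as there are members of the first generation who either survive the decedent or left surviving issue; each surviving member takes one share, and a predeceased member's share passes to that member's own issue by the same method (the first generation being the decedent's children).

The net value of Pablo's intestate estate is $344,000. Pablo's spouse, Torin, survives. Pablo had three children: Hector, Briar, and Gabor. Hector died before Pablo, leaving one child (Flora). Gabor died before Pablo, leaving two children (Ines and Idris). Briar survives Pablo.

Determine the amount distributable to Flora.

Flora receives $86,000.

The spouse counts as an additional share at the children's level, so there are 4 primary shares of $86,000. Torin takes one such share ($86,000).
The children's combined portion ($258,000) is divided into 3 shares of $86,000: Briar takes $86,000; Hector's $86,000 share passes to Hector's issue; Gabor's $86,000 share passes to Gabor's issue.
Hector's share ($86,000) passes entirely to Flora.
Gabor's share ($86,000) is divided into 2 shares of $43,000: Ines and Idris each take $43,000.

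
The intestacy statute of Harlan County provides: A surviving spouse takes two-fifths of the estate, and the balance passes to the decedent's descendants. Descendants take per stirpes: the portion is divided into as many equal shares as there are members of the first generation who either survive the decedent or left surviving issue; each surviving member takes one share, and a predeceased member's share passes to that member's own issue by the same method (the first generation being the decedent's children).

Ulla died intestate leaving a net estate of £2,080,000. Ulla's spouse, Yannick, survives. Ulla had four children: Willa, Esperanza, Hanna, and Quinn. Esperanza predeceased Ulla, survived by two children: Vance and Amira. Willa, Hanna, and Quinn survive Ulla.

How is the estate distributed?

Yannick takes two-fifths of £2,080,000 = £832,000. The remaining £1,248,000 passes to the descendants.
The descendants' portion (£1,248,000) is divided into 4 shares of £312,000: Willa, Hanna, and Quinn each take £312,000; Esperanza's £312,000 share passes to Esperanza's issue.
Esperanza's share (£312,000) is divided into 2 shares of £156,000: Vance and Amira each take £156,000.

Yannick: £832,000; Willa: £312,000; Vance: £156,000; Amira: £156,000; Hanna: £312,000; Quinn: £312,000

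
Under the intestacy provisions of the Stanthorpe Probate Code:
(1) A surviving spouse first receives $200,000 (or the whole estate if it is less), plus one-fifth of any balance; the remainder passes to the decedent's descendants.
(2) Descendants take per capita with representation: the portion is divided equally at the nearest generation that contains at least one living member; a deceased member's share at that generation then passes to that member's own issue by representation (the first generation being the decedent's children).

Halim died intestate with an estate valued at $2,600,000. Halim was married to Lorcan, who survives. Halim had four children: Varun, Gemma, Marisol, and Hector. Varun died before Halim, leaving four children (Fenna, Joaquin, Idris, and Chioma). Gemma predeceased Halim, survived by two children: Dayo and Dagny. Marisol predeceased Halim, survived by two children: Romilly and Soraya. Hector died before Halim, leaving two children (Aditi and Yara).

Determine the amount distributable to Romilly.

Lorcan first takes $200,000, leaving a balance of $2,400,000. Lorcan then takes one-fifth of the balance ($480,000), for a total of $680,000. The remaining $1,920,000 passes to the descendants.
No child survives, so the initial division is made at the grandchildren's generation.
The descendants' portion ($1,920,000) is divided into 10 shares of $192,000: Fenna, Joaquin, Idris, Chioma, Dayo, Dagny, Romilly, Soraya, Aditi, and Yara each take $192,000.

Romilly receives $192,000.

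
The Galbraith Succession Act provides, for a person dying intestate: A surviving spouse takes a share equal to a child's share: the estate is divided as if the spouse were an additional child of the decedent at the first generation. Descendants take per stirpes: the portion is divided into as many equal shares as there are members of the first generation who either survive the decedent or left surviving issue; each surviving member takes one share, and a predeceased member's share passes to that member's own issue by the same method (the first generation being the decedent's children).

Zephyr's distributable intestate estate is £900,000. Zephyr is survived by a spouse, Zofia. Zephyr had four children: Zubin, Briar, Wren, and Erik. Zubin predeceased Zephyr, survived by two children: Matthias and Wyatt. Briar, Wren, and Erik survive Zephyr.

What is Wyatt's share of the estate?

The spouse counts as an additional share at the children's level, so there are 5 primary shares of £180,000. Zofia takes one such share (£180,000).
The children's combined portion (£720,000) is divided into 4 shares of £180,000: Briar, Wren, and Erik each take £180,000; Zubin's £180,000 share passes to Zubin's issue.
Zubin's share (£180,000) is divided into 2 shares of £90,000: Matthias and Wyatt each take £90,000.

Wyatt receives £90,000.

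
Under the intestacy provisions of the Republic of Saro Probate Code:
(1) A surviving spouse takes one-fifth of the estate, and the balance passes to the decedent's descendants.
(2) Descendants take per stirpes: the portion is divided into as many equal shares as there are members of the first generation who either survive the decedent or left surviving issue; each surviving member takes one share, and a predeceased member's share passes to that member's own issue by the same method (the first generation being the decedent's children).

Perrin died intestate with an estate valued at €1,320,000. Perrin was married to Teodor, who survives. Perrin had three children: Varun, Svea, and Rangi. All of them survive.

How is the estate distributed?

Teodor: €264,000; Varun: €352,000; Svea: €352,000; Rangi: €352,000

Teodor takes one-fifth of €1,320,000 = €264,000. The remaining €1,056,000 passes to the descendants.
The descendants' portion (€1,056,000) is divided into 3 shares of €352,000: Varun, Svea, and Rangi each take €352,000.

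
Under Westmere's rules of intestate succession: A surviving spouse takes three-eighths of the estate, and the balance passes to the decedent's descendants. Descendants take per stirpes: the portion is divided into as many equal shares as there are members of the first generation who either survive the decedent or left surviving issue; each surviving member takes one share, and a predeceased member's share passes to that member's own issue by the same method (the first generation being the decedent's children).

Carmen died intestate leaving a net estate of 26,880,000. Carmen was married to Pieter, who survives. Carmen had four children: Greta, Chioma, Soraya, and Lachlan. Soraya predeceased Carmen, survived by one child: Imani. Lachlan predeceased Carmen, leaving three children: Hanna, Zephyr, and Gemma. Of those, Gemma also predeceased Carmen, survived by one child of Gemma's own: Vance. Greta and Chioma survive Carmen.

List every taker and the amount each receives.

Pieter: 10,080,000; Greta: 4,200,000; Chioma: 4,200,000; Imani: 4,200,000; Hanna: 1,400,000; Zephyr: 1,400,000; Vance: 1,400,000

Pieter takes three-eighths of 26,880,000 = 10,080,000. The remaining 16,800,000 passes to the descendants.
The descendants' portion (16,800,000) is divided into 4 shares of 4,200,000: Greta and Chioma each take 4,200,000; Soraya's 4,200,000 share passes to Soraya's issue; Lachlan's 4,200,000 share passes to Lachlan's issue.
Soraya's share (4,200,000) passes entirely to Imani.
Lachlan's share (4,200,000) is divided into 3 shares of 1,400,000: Hanna and Zephyr each take 1,400,000; Gemma's 1,400,000 share passes to Gemma's issue.
Gemma's share (1,400,000) passes entirely to Vance.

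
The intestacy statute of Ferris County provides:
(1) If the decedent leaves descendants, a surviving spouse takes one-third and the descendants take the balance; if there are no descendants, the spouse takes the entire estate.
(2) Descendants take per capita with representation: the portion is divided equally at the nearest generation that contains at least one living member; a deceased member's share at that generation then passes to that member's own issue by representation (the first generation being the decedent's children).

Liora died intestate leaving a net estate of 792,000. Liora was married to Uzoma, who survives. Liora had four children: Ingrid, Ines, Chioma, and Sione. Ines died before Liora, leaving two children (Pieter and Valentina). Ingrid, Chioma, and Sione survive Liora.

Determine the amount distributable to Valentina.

Valentina receives 66,000.

Uzoma takes one-third of 792,000 = 264,000. The remaining 528,000 passes to the descendants.
The descendants' portion (528,000) is divided into 4 shares of 132,000: Ingrid, Chioma, and Sione each take 132,000; Ines's 132,000 share passes to Ines's issue.
Ines's share (132,000) is divided into 2 shares of 66,000: Pieter and Valentina each take 66,000.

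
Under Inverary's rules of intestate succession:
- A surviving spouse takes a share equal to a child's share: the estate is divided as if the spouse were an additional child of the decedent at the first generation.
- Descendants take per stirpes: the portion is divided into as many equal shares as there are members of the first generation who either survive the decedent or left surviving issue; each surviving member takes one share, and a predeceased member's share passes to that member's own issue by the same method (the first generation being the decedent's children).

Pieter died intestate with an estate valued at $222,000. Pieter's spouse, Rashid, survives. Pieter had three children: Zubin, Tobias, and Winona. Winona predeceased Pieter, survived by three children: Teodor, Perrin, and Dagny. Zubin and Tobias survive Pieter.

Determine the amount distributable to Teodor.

The spouse counts as an additional share at the children's level, so there are 4 primary shares of $55,500. Rashid takes one such share ($55,500).
The children's combined portion ($166,500) is divided into 3 shares of $55,500: Zubin and Tobias each take $55,500; Winona's $55,500 share passes to Winona's issue.
Winona's share ($55,500) is divided into 3 shares of $18,500: Teodor, Perrin, and Dagny each take $18,500.

Teodor receives $18,500.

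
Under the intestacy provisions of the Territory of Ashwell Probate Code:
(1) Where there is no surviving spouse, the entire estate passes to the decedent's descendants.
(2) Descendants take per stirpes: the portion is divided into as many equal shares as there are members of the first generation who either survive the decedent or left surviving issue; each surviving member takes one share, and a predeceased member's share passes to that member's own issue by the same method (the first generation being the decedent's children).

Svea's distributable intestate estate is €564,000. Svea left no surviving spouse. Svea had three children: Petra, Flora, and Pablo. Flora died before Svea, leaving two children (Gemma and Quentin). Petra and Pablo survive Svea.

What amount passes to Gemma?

Gemma receives €94,000.

The entire €564,000 passes to the descendants.
That amount (€564,000) is divided into 3 shares of €188,000: Petra and Pablo each take €188,000; Flora's €188,000 share passes to Flora's issue.
Flora's share (€188,000) is divided into 2 shares of €94,000: Gemma and Quentin each take €94,000.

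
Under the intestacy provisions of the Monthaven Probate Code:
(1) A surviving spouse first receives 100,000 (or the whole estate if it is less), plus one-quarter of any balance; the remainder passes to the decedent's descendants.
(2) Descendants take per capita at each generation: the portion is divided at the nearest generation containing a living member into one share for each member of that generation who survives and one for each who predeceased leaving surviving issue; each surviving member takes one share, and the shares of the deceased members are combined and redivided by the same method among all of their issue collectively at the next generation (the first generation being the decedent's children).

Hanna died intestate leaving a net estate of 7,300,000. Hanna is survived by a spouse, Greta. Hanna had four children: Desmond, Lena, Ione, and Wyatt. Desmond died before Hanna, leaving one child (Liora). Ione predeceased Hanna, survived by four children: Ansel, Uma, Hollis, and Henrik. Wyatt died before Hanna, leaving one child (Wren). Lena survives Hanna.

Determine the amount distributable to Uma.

Greta first takes 100,000, leaving a balance of 7,200,000. Greta then takes one-quarter of the balance (1,800,000), for a total of 1,900,000. The remaining 5,400,000 passes to the descendants.
The descendants' portion (5,400,000) is divided at the children's generation into 4 shares of 1,350,000. Lena takes 1,350,000. The 3 shares of the deceased (Desmond, Ione, and Wyatt) are combined into a pool of 4,050,000.
That pool (4,050,000) is divided at the grandchildren's generation equally among Liora, Ansel, Uma, Hollis, Henrik, and Wren: 675,000 each.

Uma receives 675,000.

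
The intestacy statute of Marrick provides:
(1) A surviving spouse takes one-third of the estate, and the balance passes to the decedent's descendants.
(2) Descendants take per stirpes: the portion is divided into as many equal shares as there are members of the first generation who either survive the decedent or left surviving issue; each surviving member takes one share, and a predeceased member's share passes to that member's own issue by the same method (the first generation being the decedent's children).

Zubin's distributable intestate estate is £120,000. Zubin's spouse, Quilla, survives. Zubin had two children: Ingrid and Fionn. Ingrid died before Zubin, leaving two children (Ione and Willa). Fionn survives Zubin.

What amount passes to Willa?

Quilla takes one-third of £120,000 = £40,000. The remaining £80,000 passes to the descendants.
The descendants' portion (£80,000) is divided into 2 shares of £40,000: Fionn takes £40,000; Ingrid's £40,000 share passes to Ingrid's issue.
Ingrid's share (£40,000) is divided into 2 shares of £20,000: Ione and Willa each take £20,000.

Willa receives £20,000.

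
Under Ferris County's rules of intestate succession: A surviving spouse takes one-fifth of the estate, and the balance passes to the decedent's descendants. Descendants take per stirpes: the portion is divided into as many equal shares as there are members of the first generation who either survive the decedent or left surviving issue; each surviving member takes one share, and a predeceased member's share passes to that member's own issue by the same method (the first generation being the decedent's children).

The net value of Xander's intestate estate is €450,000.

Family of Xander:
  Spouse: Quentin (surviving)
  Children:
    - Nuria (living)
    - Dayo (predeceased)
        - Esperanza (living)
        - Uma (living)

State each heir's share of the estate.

Quentin: €90,000; Nuria: €180,000; Esperanza: €90,000; Uma: €90,000

Quentin takes one-fifth of €450,000 = €90,000. The remaining €360,000 passes to the descendants.
The descendants' portion (€360,000) is divided into 2 shares of €180,000: Nuria takes €180,000; Dayo's €180,000 share passes to Dayo's issue.
Dayo's share (€180,000) is divided into 2 shares of €90,000: Esperanza and Uma each take €90,000.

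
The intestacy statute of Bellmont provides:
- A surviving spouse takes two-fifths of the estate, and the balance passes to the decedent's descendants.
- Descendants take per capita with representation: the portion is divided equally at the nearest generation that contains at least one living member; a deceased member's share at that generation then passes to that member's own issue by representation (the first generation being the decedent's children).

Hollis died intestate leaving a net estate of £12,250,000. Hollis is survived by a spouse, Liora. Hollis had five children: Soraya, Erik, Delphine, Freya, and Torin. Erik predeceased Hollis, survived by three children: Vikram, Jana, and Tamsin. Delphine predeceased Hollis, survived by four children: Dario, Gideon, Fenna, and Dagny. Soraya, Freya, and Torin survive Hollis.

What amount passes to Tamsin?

Tamsin receives £490,000.

Liora takes two-fifths of £12,250,000 = £4,900,000. The remaining £7,350,000 passes to the descendants.
The descendants' portion (£7,350,000) is divided into 5 shares of £1,470,000: Soraya, Freya, and Torin each take £1,470,000; Erik's £1,470,000 share passes to Erik's issue; Delphine's £1,470,000 share passes to Delphine's issue.
Erik's share (£1,470,000) is divided into 3 shares of £490,000: Vikram, Jana, and Tamsin each take £490,000.
Delphine's share (£1,470,000) is divided into 4 shares of £367,500: Dario, Gideon, Fenna, and Dagny each take £367,500.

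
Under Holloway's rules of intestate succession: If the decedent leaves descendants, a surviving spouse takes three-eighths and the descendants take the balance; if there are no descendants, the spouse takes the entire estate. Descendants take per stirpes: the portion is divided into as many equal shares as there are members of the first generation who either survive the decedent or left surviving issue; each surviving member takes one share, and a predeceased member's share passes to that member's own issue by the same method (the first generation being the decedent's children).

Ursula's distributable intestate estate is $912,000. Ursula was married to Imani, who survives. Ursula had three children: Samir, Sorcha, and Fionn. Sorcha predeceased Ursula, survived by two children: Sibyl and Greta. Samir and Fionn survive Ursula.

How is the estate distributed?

Imani: $342,000; Samir: $190,000; Sibyl: $95,000; Greta: $95,000; Fionn: $190,000

Imani takes three-eighths of $912,000 = $342,000. The remaining $570,000 passes to the descendants.
The descendants' portion ($570,000) is divided into 3 shares of $190,000: Samir and Fionn each take $190,000; Sorcha's $190,000 share passes to Sorcha's issue.
Sorcha's share ($190,000) is divided into 2 shares of $95,000: Sibyl and Greta each take $95,000.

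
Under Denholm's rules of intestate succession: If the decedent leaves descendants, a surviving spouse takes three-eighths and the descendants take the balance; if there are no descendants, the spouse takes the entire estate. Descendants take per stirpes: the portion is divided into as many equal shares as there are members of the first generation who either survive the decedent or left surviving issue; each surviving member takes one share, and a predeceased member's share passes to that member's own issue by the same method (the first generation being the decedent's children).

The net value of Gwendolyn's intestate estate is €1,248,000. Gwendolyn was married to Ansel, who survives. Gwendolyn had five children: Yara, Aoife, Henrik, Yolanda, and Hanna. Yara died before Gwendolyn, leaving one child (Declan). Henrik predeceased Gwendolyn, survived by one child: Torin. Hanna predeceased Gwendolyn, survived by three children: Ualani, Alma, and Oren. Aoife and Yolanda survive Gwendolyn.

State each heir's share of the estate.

Ansel: €468,000; Declan: €156,000; Aoife: €156,000; Torin: €156,000; Yolanda: €156,000; Ualani: €52,000; Alma: €52,000; Oren: €52,000

Ansel takes three-eighths of €1,248,000 = €468,000. The remaining €780,000 passes to the descendants.
The descendants' portion (€780,000) is divided into 5 shares of €156,000: Aoife and Yolanda each take €156,000; Yara's €156,000 share passes to Yara's issue; Henrik's €156,000 share passes to Henrik's issue; Hanna's €156,000 share passes to Hanna's issue.
Yara's share (€156,000) passes entirely to Declan.
Henrik's share (€156,000) passes entirely to Torin.
Hanna's share (€156,000) is divided into 3 shares of €52,000: Ualani, Alma, and Oren each take €52,000.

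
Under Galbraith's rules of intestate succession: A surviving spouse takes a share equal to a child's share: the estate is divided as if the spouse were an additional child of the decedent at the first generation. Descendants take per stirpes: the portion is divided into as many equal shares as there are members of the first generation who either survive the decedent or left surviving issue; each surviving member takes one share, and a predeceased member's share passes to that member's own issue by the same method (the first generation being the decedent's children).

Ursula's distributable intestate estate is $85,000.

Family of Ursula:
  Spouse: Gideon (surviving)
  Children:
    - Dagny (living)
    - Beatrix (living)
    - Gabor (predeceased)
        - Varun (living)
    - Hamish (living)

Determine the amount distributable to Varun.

Varun receives $17,000.

The spouse counts as an additional share at the children's level, so there are 5 primary shares of $17,000. Gideon takes one such share ($17,000).
The children's combined portion ($68,000) is divided into 4 shares of $17,000: Dagny, Beatrix, and Hamish each take $17,000; Gabor's $17,000 share passes to Gabor's issue.
Gabor's share ($17,000) passes entirely to Varun.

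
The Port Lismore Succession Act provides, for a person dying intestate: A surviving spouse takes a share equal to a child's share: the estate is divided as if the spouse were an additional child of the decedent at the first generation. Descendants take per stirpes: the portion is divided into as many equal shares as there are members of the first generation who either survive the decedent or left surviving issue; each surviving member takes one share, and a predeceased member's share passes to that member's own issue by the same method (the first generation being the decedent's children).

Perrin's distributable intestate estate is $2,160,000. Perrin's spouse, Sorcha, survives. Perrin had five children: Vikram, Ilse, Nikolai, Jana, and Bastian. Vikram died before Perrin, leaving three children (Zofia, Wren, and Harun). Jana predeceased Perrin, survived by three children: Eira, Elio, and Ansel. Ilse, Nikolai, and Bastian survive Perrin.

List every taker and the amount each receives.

The spouse counts as an additional share at the children's level, so there are 6 primary shares of $360,000. Sorcha takes one such share ($360,000).
The children's combined portion ($1,800,000) is divided into 5 shares of $360,000: Ilse, Nikolai, and Bastian each take $360,000; Vikram's $360,000 share passes to Vikram's issue; Jana's $360,000 share passes to Jana's issue.
Vikram's share ($360,000) is divided into 3 shares of $120,000: Zofia, Wren, and Harun each take $120,000.
Jana's share ($360,000) is divided into 3 shares of $120,000: Eira, Elio, and Ansel each take $120,000.

Sorcha: $360,000; Zofia: $120,000; Wren: $120,000; Harun: $120,000; Ilse: $360,000; Nikolai: $360,000; Eira: $120,000; Elio: $120,000; Ansel: $120,000; Bastian: $360,000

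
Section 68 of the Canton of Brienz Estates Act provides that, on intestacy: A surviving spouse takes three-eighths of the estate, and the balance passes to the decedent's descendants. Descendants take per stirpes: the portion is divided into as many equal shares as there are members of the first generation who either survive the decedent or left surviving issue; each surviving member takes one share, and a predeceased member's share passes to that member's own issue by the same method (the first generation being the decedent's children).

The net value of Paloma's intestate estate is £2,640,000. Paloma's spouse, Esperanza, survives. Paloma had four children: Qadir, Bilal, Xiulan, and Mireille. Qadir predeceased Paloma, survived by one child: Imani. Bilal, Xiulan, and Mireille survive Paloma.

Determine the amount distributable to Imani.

Esperanza takes three-eighths of £2,640,000 = £990,000. The remaining £1,650,000 passes to the descendants.
The descendants' portion (£1,650,000) is divided into 4 shares of £412,500: Bilal, Xiulan, and Mireille each take £412,500; Qadir's £412,500 share passes to Qadir's issue.
Qadir's share (£412,500) passes entirely to Imani.

Imani receives £412,500.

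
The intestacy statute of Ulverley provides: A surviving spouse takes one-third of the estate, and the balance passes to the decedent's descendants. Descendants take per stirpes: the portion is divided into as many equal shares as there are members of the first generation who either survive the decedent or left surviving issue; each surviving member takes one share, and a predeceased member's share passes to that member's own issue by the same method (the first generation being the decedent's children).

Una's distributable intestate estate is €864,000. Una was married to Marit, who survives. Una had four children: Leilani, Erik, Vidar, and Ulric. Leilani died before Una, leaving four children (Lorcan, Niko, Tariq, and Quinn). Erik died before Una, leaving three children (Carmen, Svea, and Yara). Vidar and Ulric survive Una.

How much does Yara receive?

Marit takes one-third of €864,000 = €288,000. The remaining €576,000 passes to the descendants.
The descendants' portion (€576,000) is divided into 4 shares of €144,000: Vidar and Ulric each take €144,000; Leilani's €144,000 share passes to Leilani's issue; Erik's €144,000 share passes to Erik's issue.
Leilani's share (€144,000) is divided into 4 shares of €36,000: Lorcan, Niko, Tariq, and Quinn each take €36,000.
Erik's share (€144,000) is divided into 3 shares of €48,000: Carmen, Svea, and Yara each take €48,000.

Yara receives €48,000.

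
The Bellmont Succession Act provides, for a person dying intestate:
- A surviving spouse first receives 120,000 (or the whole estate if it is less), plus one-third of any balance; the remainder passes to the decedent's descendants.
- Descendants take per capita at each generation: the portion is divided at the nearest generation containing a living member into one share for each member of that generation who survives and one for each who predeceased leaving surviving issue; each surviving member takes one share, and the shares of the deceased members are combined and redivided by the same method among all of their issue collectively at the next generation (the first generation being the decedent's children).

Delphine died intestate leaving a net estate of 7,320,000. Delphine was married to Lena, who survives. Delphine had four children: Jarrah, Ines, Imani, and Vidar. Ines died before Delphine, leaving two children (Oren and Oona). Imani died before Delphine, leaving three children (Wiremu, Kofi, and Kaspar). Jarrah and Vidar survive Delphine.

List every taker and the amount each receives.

Lena first takes 120,000, leaving a balance of 7,200,000. Lena then takes one-third of the balance (2,400,000), for a total of 2,520,000. The remaining 4,800,000 passes to the descendants.
The descendants' portion (4,800,000) is divided at the children's generation into 4 shares of 1,200,000. Jarrah and Vidar each take 1,200,000. The 2 shares of the deceased (Ines and Imani) are combined into a pool of 2,400,000.
That pool (2,400,000) is divided at the grandchildren's generation equally among Oren, Oona, Wiremu, Kofi, and Kaspar: 480,000 each.

Lena: 2,520,000; Jarrah: 1,200,000; Oren: 480,000; Oona: 480,000; Wiremu: 480,000; Kofi: 480,000; Kaspar: 480,000; Vidar: 1,200,000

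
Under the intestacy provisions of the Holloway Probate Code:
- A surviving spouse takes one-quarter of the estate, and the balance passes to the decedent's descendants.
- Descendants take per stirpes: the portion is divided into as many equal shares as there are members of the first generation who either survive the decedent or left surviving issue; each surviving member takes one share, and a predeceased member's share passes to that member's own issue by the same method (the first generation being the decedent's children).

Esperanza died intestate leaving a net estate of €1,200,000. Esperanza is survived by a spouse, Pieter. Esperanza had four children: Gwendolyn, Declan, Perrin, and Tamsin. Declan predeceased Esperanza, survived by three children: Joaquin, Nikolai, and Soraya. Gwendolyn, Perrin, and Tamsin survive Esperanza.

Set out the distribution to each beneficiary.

Pieter: €300,000; Gwendolyn: €225,000; Joaquin: €75,000; Nikolai: €75,000; Soraya: €75,000; Perrin: €225,000; Tamsin: €225,000

Pieter takes one-quarter of €1,200,000 = €300,000. The remaining €900,000 passes to the descendants.
The descendants' portion (€900,000) is divided into 4 shares of €225,000: Gwendolyn, Perrin, and Tamsin each take €225,000; Declan's €225,000 share passes to Declan's issue.
Declan's share (€225,000) is divided into 3 shares of €75,000: Joaquin, Nikolai, and Soraya each take €75,000.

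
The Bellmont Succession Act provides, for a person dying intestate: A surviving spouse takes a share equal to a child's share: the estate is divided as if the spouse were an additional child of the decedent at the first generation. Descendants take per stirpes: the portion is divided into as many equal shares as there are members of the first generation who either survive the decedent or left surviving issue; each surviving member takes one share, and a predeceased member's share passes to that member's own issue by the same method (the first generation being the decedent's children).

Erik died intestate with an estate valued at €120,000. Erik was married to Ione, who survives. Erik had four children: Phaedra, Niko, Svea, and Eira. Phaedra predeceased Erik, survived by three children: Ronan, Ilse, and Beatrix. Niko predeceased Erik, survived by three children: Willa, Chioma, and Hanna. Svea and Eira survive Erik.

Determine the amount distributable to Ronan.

Ronan receives €8,000.

The spouse counts as an additional share at the children's level, so there are 5 primary shares of €24,000. Ione takes one such share (€24,000).
The children's combined portion (€96,000) is divided into 4 shares of €24,000: Svea and Eira each take €24,000; Phaedra's €24,000 share passes to Phaedra's issue; Niko's €24,000 share passes to Niko's issue.
Phaedra's share (€24,000) is divided into 3 shares of €8,000: Ronan, Ilse, and Beatrix each take €8,000.
Niko's share (€24,000) is divided into 3 shares of €8,000: Willa, Chioma, and Hanna each take €8,000.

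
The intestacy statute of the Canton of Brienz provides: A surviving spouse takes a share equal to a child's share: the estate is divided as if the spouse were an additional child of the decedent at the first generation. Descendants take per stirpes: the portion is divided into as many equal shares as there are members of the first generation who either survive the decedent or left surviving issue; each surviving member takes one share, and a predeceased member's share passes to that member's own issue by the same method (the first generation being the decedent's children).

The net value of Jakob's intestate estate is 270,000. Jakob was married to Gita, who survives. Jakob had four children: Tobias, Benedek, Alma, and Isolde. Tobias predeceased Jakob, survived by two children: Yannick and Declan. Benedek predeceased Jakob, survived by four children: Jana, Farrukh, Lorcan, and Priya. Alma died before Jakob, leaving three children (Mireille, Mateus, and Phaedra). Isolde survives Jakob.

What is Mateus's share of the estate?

Mateus receives 18,000.

The spouse counts as an additional share at the children's level, so there are 5 primary shares of 54,000. Gita takes one such share (54,000).
The children's combined portion (216,000) is divided into 4 shares of 54,000: Isolde takes 54,000; Tobias's 54,000 share passes to Tobias's issue; Benedek's 54,000 share passes to Benedek's issue; Alma's 54,000 share passes to Alma's issue.
Tobias's share (54,000) is divided into 2 shares of 27,000: Yannick and Declan each take 27,000.
Benedek's share (54,000) is divided into 4 shares of 13,500: Jana, Farrukh, Lorcan, and Priya each take 13,500.
Alma's share (54,000) is divided into 3 shares of 18,000: Mireille, Mateus, and Phaedra each take 18,000.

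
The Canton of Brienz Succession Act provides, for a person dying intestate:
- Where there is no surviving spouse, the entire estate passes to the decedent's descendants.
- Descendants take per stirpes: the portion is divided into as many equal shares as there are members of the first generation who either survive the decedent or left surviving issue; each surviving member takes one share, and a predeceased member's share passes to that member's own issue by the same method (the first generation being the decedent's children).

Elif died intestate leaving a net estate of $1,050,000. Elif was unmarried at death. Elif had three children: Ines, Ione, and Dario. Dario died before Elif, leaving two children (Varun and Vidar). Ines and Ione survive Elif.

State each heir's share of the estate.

The entire $1,050,000 passes to the descendants.
That amount ($1,050,000) is divided into 3 shares of $350,000: Ines and Ione each take $350,000; Dario's $350,000 share passes to Dario's issue.
Dario's share ($350,000) is divided into 2 shares of $175,000: Varun and Vidar each take $175,000.

Ines: $350,000; Ione: $350,000; Varun: $175,000; Vidar: $175,000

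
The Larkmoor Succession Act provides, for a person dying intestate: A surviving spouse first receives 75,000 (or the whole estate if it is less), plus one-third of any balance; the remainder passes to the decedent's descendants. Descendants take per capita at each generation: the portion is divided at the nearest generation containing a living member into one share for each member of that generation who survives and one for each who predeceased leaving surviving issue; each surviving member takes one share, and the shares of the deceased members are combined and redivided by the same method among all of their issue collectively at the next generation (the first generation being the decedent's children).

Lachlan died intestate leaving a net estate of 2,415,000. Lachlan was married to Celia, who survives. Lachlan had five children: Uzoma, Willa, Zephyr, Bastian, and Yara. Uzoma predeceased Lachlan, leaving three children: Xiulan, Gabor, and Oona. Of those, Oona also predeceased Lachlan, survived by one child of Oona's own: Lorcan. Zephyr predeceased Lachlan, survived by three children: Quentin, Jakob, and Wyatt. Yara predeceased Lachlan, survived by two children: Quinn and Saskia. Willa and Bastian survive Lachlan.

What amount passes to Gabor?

Gabor receives 117,000.

Celia first takes 75,000, leaving a balance of 2,340,000. Celia then takes one-third of the balance (780,000), for a total of 855,000. The remaining 1,560,000 passes to the descendants.
The descendants' portion (1,560,000) is divided at the children's generation into 5 shares of 312,000. Willa and Bastian each take 312,000. The 3 shares of the deceased (Uzoma, Zephyr, and Yara) are combined into a pool of 936,000.
That pool (936,000) is divided at the grandchildren's generation into 8 shares of 117,000. Xiulan, Gabor, Quentin, Jakob, Wyatt, Quinn, and Saskia each take 117,000. The remaining share for the deceased Oona (117,000) is carried to the next generation.
That pool (117,000) passes entirely to Lorcan, the sole taker at the great-grandchildren's generation.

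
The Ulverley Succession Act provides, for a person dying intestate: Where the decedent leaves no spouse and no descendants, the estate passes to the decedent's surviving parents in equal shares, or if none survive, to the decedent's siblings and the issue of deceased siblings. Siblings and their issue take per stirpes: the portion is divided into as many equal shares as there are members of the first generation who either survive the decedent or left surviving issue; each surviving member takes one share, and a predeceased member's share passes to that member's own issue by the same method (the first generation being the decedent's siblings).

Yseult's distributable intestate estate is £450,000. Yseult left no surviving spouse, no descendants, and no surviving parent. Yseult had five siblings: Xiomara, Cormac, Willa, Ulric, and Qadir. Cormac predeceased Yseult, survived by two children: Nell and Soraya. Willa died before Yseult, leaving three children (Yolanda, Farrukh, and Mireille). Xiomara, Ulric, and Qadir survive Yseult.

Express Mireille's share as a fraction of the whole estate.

Mireille receives 1/15 of the estate.

The entire £450,000 passes to the siblings and their issue.
That amount (£450,000) is divided into 5 shares of £90,000: Xiomara, Ulric, and Qadir each take £90,000; Cormac's £90,000 share passes to Cormac's issue; Willa's £90,000 share passes to Willa's issue.
Cormac's share (£90,000) is divided into 2 shares of £45,000: Nell and Soraya each take £45,000.
Willa's share (£90,000) is divided into 3 shares of £30,000: Yolanda, Farrukh, and Mireille each take £30,000.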